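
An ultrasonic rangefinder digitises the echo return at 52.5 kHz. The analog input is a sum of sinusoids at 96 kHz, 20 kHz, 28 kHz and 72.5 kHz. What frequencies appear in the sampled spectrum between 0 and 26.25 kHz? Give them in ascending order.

9 kHz, 20 kHz, 24.5 kHz

fs/2 = 26.25 kHz.
96 kHz mod fs = 43.5 kHz.
43.5 kHz > fs/2 = 26.25 kHz, folds to fs − 43.5 kHz = 9 kHz.
20 kHz ≤ fs/2 = 26.25 kHz, passes unchanged.
28 kHz > fs/2 = 26.25 kHz, folds to fs − 28 kHz = 24.5 kHz.
72.5 kHz mod fs = 20 kHz.
20 kHz ≤ fs/2 = 26.25 kHz, appears at 20 kHz.
Distinct values: {9 kHz, 20 kHz, 24.5 kHz}.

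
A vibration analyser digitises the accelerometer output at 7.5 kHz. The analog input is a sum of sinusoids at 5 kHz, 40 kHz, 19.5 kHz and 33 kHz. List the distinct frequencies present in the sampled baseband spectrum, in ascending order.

2.5 kHz, 3 kHz

fs/2 = 3.75 kHz.
5 kHz > fs/2 = 3.75 kHz, folds to fs − 5 kHz = 2.5 kHz.
40 kHz mod fs = 2.5 kHz.
2.5 kHz ≤ fs/2 = 3.75 kHz, appears at 2.5 kHz.
19.5 kHz mod fs = 4.5 kHz.
4.5 kHz > fs/2 = 3.75 kHz, folds to fs − 4.5 kHz = 3 kHz.
33 kHz mod fs = 3 kHz.
3 kHz ≤ fs/2 = 3.75 kHz, appears at 3 kHz.
Distinct values: {2.5 kHz, 3 kHz}.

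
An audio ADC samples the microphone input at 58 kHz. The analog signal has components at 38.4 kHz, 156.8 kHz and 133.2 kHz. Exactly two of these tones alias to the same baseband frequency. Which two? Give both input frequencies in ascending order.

133.2 kHz, 156.8 kHz

fs/2 = 29 kHz.
38.4 kHz > fs/2 = 29 kHz, folds to fs − 38.4 kHz = 19.6 kHz.
156.8 kHz mod fs = 40.8 kHz.
40.8 kHz > fs/2 = 29 kHz, folds to fs − 40.8 kHz = 17.2 kHz.
133.2 kHz mod fs = 17.2 kHz.
17.2 kHz ≤ fs/2 = 29 kHz, appears at 17.2 kHz.
133.2 kHz and 156.8 kHz both map to 17.2 kHz.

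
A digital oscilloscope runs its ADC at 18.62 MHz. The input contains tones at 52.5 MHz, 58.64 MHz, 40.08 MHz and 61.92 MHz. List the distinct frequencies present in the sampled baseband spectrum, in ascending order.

2.78 MHz, 2.84 MHz, 3.36 MHz, 6.06 MHz

fs/2 = 9.31 MHz.
52.5 MHz mod fs = 15.26 MHz.
15.26 MHz > fs/2 = 9.31 MHz, folds to fs − 15.26 MHz = 3.36 MHz.
58.64 MHz mod fs = 2.78 MHz.
2.78 MHz ≤ fs/2 = 9.31 MHz, appears at 2.78 MHz.
40.08 MHz mod fs = 2.84 MHz.
2.84 MHz ≤ fs/2 = 9.31 MHz, appears at 2.84 MHz.
61.92 MHz mod fs = 6.06 MHz.
6.06 MHz ≤ fs/2 = 9.31 MHz, appears at 6.06 MHz.
Distinct values: {2.78 MHz, 2.84 MHz, 3.36 MHz, 6.06 MHz}.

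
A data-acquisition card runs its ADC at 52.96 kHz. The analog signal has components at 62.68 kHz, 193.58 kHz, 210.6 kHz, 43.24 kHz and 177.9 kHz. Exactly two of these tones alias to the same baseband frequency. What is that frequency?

9.72 kHz

fs/2 = 26.48 kHz.
62.68 kHz mod fs = 9.72 kHz.
9.72 kHz ≤ fs/2 = 26.48 kHz, appears at 9.72 kHz.
193.58 kHz mod fs = 34.7 kHz.
34.7 kHz > fs/2 = 26.48 kHz, folds to fs − 34.7 kHz = 18.26 kHz.
210.6 kHz mod fs = 51.72 kHz.
51.72 kHz > fs/2 = 26.48 kHz, folds to fs − 51.72 kHz = 1.24 kHz.
43.24 kHz > fs/2 = 26.48 kHz, folds to fs − 43.24 kHz = 9.72 kHz.
177.9 kHz mod fs = 19.02 kHz.
19.02 kHz ≤ fs/2 = 26.48 kHz, appears at 19.02 kHz.
43.24 kHz and 62.68 kHz both map to 9.72 kHz.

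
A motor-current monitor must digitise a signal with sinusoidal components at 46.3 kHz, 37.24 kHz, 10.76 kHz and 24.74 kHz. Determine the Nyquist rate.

92.6 kHz

Highest-frequency component: 46.3 kHz.
Nyquist rate = 2 × 46.3 kHz = 92.6 kHz.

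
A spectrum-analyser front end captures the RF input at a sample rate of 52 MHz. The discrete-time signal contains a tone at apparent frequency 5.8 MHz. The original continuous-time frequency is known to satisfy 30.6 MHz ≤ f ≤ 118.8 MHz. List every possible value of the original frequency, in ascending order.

46.2 MHz, 57.8 MHz, 98.2 MHz, 109.8 MHz

Frequencies that alias to 5.8 MHz are k·fs ± 5.8 MHz for integer k ≥ 0.
k=0: 5.8 MHz.
k=1: 46.2 MHz, 57.8 MHz.
k=2: 98.2 MHz, 109.8 MHz.
k=3: 150.2 MHz, 161.8 MHz.
Within [30.6 MHz, 118.8 MHz]: 46.2 MHz, 57.8 MHz, 98.2 MHz, 109.8 MHz.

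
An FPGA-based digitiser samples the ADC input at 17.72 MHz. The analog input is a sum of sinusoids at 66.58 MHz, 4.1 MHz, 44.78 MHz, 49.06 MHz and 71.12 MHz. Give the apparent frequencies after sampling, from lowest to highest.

0.24 MHz, 4.1 MHz, 4.3 MHz, 8.38 MHz

fs/2 = 8.86 MHz.
66.58 MHz mod fs = 13.42 MHz.
13.42 MHz > fs/2 = 8.86 MHz, folds to fs − 13.42 MHz = 4.3 MHz.
4.1 MHz ≤ fs/2 = 8.86 MHz, passes unchanged.
44.78 MHz mod fs = 9.34 MHz.
9.34 MHz > fs/2 = 8.86 MHz, folds to fs − 9.34 MHz = 8.38 MHz.
49.06 MHz mod fs = 13.62 MHz.
13.62 MHz > fs/2 = 8.86 MHz, folds to fs − 13.62 MHz = 4.1 MHz.
71.12 MHz mod fs = 0.24 MHz.
0.24 MHz ≤ fs/2 = 8.86 MHz, appears at 0.24 MHz.
Distinct values: {0.24 MHz, 4.1 MHz, 4.3 MHz, 8.38 MHz}.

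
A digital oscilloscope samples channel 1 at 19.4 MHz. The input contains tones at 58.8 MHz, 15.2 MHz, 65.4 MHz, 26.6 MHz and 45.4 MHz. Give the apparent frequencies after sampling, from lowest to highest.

0.6 MHz, 4.2 MHz, 6.6 MHz, 7.2 MHz

fs/2 = 9.7 MHz.
58.8 MHz mod fs = 0.6 MHz.
0.6 MHz ≤ fs/2 = 9.7 MHz, appears at 0.6 MHz.
15.2 MHz > fs/2 = 9.7 MHz, folds to fs − 15.2 MHz = 4.2 MHz.
65.4 MHz mod fs = 7.2 MHz.
7.2 MHz ≤ fs/2 = 9.7 MHz, appears at 7.2 MHz.
26.6 MHz mod fs = 7.2 MHz.
7.2 MHz ≤ fs/2 = 9.7 MHz, appears at 7.2 MHz.
45.4 MHz mod fs = 6.6 MHz.
6.6 MHz ≤ fs/2 = 9.7 MHz, appears at 6.6 MHz.
Distinct values: {0.6 MHz, 4.2 MHz, 6.6 MHz, 7.2 MHz}.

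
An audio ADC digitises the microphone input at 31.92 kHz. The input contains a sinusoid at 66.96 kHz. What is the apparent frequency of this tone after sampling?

66.96 kHz mod fs = 3.12 kHz.
3.12 kHz ≤ fs/2 = 15.96 kHz, appears at 3.12 kHz.

3.12 kHz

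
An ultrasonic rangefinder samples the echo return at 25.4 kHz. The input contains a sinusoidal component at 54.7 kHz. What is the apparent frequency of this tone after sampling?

3.9 kHz

54.7 kHz mod fs = 3.9 kHz.
3.9 kHz ≤ fs/2 = 12.7 kHz, appears at 3.9 kHz.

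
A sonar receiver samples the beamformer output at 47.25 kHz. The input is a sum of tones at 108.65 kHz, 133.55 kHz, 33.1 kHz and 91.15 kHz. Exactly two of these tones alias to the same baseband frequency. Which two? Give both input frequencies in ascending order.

33.1 kHz, 108.65 kHz

fs/2 = 23.625 kHz.
108.65 kHz mod fs = 14.15 kHz.
14.15 kHz ≤ fs/2 = 23.625 kHz, appears at 14.15 kHz.
133.55 kHz mod fs = 39.05 kHz.
39.05 kHz > fs/2 = 23.625 kHz, folds to fs − 39.05 kHz = 8.2 kHz.
33.1 kHz > fs/2 = 23.625 kHz, folds to fs − 33.1 kHz = 14.15 kHz.
91.15 kHz mod fs = 43.9 kHz.
43.9 kHz > fs/2 = 23.625 kHz, folds to fs − 43.9 kHz = 3.35 kHz.
33.1 kHz and 108.65 kHz both map to 14.15 kHz.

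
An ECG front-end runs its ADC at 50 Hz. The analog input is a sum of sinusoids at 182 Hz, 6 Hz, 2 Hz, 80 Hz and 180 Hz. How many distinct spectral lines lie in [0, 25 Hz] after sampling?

4

fs/2 = 25 Hz.
182 Hz mod fs = 32 Hz.
32 Hz > fs/2 = 25 Hz, folds to fs − 32 Hz = 18 Hz.
6 Hz ≤ fs/2 = 25 Hz, passes unchanged.
2 Hz ≤ fs/2 = 25 Hz, passes unchanged.
80 Hz mod fs = 30 Hz.
30 Hz > fs/2 = 25 Hz, folds to fs − 30 Hz = 20 Hz.
180 Hz mod fs = 30 Hz.
30 Hz > fs/2 = 25 Hz, folds to fs − 30 Hz = 20 Hz.
Distinct values: {2 Hz, 6 Hz, 18 Hz, 20 Hz} → 4.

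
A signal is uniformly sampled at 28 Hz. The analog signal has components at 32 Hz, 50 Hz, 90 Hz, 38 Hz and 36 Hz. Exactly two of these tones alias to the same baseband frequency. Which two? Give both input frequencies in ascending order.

fs/2 = 14 Hz.
32 Hz mod fs = 4 Hz.
4 Hz ≤ fs/2 = 14 Hz, appears at 4 Hz.
50 Hz mod fs = 22 Hz.
22 Hz > fs/2 = 14 Hz, folds to fs − 22 Hz = 6 Hz.
90 Hz mod fs = 6 Hz.
6 Hz ≤ fs/2 = 14 Hz, appears at 6 Hz.
38 Hz mod fs = 10 Hz.
10 Hz ≤ fs/2 = 14 Hz, appears at 10 Hz.
36 Hz mod fs = 8 Hz.
8 Hz ≤ fs/2 = 14 Hz, appears at 8 Hz.
50 Hz and 90 Hz both map to 6 Hz.

50 Hz, 90 Hz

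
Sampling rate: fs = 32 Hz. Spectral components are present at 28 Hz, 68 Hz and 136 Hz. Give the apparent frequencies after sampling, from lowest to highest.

fs/2 = 16 Hz.
28 Hz > fs/2 = 16 Hz, folds to fs − 28 Hz = 4 Hz.
68 Hz mod fs = 4 Hz.
4 Hz ≤ fs/2 = 16 Hz, appears at 4 Hz.
136 Hz mod fs = 8 Hz.
8 Hz ≤ fs/2 = 16 Hz, appears at 8 Hz.
Distinct values: {4 Hz, 8 Hz}.

4 Hz, 8 Hz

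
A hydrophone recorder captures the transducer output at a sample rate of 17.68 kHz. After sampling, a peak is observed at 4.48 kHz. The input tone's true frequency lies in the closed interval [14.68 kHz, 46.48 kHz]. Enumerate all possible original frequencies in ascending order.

22.16 kHz, 30.88 kHz, 39.84 kHz

Frequencies that alias to 4.48 kHz are k·fs ± 4.48 kHz for integer k ≥ 0.
k=0: 4.48 kHz.
k=1: 13.2 kHz, 22.16 kHz.
k=2: 30.88 kHz, 39.84 kHz.
k=3: 48.56 kHz, 57.52 kHz.
Within [14.68 kHz, 46.48 kHz]: 22.16 kHz, 30.88 kHz, 39.84 kHz.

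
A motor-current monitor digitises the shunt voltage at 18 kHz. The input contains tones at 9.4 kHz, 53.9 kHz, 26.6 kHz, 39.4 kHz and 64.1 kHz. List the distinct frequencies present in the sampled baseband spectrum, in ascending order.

fs/2 = 9 kHz.
9.4 kHz > fs/2 = 9 kHz, folds to fs − 9.4 kHz = 8.6 kHz.
53.9 kHz mod fs = 17.9 kHz.
17.9 kHz > fs/2 = 9 kHz, folds to fs − 17.9 kHz = 0.1 kHz.
26.6 kHz mod fs = 8.6 kHz.
8.6 kHz ≤ fs/2 = 9 kHz, appears at 8.6 kHz.
39.4 kHz mod fs = 3.4 kHz.
3.4 kHz ≤ fs/2 = 9 kHz, appears at 3.4 kHz.
64.1 kHz mod fs = 10.1 kHz.
10.1 kHz > fs/2 = 9 kHz, folds to fs − 10.1 kHz = 7.9 kHz.
Distinct values: {0.1 kHz, 3.4 kHz, 7.9 kHz, 8.6 kHz}.

0.1 kHz, 3.4 kHz, 7.9 kHz, 8.6 kHz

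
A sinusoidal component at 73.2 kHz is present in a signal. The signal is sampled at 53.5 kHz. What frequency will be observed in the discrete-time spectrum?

73.2 kHz mod fs = 19.7 kHz.
19.7 kHz ≤ fs/2 = 26.75 kHz, appears at 19.7 kHz.

19.7 kHz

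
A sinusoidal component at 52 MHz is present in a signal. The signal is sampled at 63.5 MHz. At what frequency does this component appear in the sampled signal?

11.5 MHz

52 MHz > fs/2 = 31.75 MHz, folds to fs − 52 MHz = 11.5 MHz.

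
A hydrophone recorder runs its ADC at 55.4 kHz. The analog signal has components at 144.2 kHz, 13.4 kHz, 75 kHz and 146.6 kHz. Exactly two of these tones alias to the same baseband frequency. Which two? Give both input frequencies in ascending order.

75 kHz, 146.6 kHz

fs/2 = 27.7 kHz.
144.2 kHz mod fs = 33.4 kHz.
33.4 kHz > fs/2 = 27.7 kHz, folds to fs − 33.4 kHz = 22 kHz.
13.4 kHz ≤ fs/2 = 27.7 kHz, passes unchanged.
75 kHz mod fs = 19.6 kHz.
19.6 kHz ≤ fs/2 = 27.7 kHz, appears at 19.6 kHz.
146.6 kHz mod fs = 35.8 kHz.
35.8 kHz > fs/2 = 27.7 kHz, folds to fs − 35.8 kHz = 19.6 kHz.
75 kHz and 146.6 kHz both map to 19.6 kHz.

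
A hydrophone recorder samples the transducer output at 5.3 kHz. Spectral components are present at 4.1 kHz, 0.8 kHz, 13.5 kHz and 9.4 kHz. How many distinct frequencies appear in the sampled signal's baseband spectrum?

3

fs/2 = 2.65 kHz.
4.1 kHz > fs/2 = 2.65 kHz, folds to fs − 4.1 kHz = 1.2 kHz.
0.8 kHz ≤ fs/2 = 2.65 kHz, passes unchanged.
13.5 kHz mod fs = 2.9 kHz.
2.9 kHz > fs/2 = 2.65 kHz, folds to fs − 2.9 kHz = 2.4 kHz.
9.4 kHz mod fs = 4.1 kHz.
4.1 kHz > fs/2 = 2.65 kHz, folds to fs − 4.1 kHz = 1.2 kHz.
Distinct values: {0.8 kHz, 1.2 kHz, 2.4 kHz} → 3.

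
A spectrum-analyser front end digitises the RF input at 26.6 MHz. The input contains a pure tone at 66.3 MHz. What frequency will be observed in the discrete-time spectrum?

13.1 MHz

66.3 MHz mod fs = 13.1 MHz.
13.1 MHz ≤ fs/2 = 13.3 MHz, appears at 13.1 MHz.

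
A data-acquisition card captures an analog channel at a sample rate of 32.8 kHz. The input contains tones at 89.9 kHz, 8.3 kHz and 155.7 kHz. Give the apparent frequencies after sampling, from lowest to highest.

fs/2 = 16.4 kHz.
89.9 kHz mod fs = 24.3 kHz.
24.3 kHz > fs/2 = 16.4 kHz, folds to fs − 24.3 kHz = 8.5 kHz.
8.3 kHz ≤ fs/2 = 16.4 kHz, passes unchanged.
155.7 kHz mod fs = 24.5 kHz.
24.5 kHz > fs/2 = 16.4 kHz, folds to fs − 24.5 kHz = 8.3 kHz.
Distinct values: {8.3 kHz, 8.5 kHz}.

8.3 kHz, 8.5 kHz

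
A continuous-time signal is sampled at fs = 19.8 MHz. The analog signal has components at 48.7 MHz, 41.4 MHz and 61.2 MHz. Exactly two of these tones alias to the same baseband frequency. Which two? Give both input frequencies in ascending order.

fs/2 = 9.9 MHz.
48.7 MHz mod fs = 9.1 MHz.
9.1 MHz ≤ fs/2 = 9.9 MHz, appears at 9.1 MHz.
41.4 MHz mod fs = 1.8 MHz.
1.8 MHz ≤ fs/2 = 9.9 MHz, appears at 1.8 MHz.
61.2 MHz mod fs = 1.8 MHz.
1.8 MHz ≤ fs/2 = 9.9 MHz, appears at 1.8 MHz.
41.4 MHz and 61.2 MHz both map to 1.8 MHz.

41.4 MHz, 61.2 MHz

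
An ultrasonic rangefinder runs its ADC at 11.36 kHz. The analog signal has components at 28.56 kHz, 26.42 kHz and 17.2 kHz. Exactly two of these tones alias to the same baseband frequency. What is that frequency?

5.52 kHz

fs/2 = 5.68 kHz.
28.56 kHz mod fs = 5.84 kHz.
5.84 kHz > fs/2 = 5.68 kHz, folds to fs − 5.84 kHz = 5.52 kHz.
26.42 kHz mod fs = 3.7 kHz.
3.7 kHz ≤ fs/2 = 5.68 kHz, appears at 3.7 kHz.
17.2 kHz mod fs = 5.84 kHz.
5.84 kHz > fs/2 = 5.68 kHz, folds to fs − 5.84 kHz = 5.52 kHz.
17.2 kHz and 28.56 kHz both map to 5.52 kHz.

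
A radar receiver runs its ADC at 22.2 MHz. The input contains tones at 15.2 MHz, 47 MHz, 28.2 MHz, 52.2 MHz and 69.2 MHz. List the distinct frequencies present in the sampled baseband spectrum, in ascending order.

2.6 MHz, 6 MHz, 7 MHz, 7.8 MHz

fs/2 = 11.1 MHz.
15.2 MHz > fs/2 = 11.1 MHz, folds to fs − 15.2 MHz = 7 MHz.
47 MHz mod fs = 2.6 MHz.
2.6 MHz ≤ fs/2 = 11.1 MHz, appears at 2.6 MHz.
28.2 MHz mod fs = 6 MHz.
6 MHz ≤ fs/2 = 11.1 MHz, appears at 6 MHz.
52.2 MHz mod fs = 7.8 MHz.
7.8 MHz ≤ fs/2 = 11.1 MHz, appears at 7.8 MHz.
69.2 MHz mod fs = 2.6 MHz.
2.6 MHz ≤ fs/2 = 11.1 MHz, appears at 2.6 MHz.
Distinct values: {2.6 MHz, 6 MHz, 7 MHz, 7.8 MHz}.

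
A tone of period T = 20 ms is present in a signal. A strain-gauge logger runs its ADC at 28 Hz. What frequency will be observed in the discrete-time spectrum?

6 Hz

T = 20 ms → f = 1/T = 50 Hz.
50 Hz mod fs = 22 Hz.
22 Hz > fs/2 = 14 Hz, folds to fs − 22 Hz = 6 Hz.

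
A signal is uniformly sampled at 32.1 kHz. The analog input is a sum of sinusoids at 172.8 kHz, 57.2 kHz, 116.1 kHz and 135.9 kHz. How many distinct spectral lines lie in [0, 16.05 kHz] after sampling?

3

fs/2 = 16.05 kHz.
172.8 kHz mod fs = 12.3 kHz.
12.3 kHz ≤ fs/2 = 16.05 kHz, appears at 12.3 kHz.
57.2 kHz mod fs = 25.1 kHz.
25.1 kHz > fs/2 = 16.05 kHz, folds to fs − 25.1 kHz = 7 kHz.
116.1 kHz mod fs = 19.8 kHz.
19.8 kHz > fs/2 = 16.05 kHz, folds to fs − 19.8 kHz = 12.3 kHz.
135.9 kHz mod fs = 7.5 kHz.
7.5 kHz ≤ fs/2 = 16.05 kHz, appears at 7.5 kHz.
Distinct values: {7 kHz, 7.5 kHz, 12.3 kHz} → 3.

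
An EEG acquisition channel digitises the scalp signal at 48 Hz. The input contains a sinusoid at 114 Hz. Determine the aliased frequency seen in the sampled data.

18 Hz

114 Hz mod fs = 18 Hz.
18 Hz ≤ fs/2 = 24 Hz, appears at 18 Hz.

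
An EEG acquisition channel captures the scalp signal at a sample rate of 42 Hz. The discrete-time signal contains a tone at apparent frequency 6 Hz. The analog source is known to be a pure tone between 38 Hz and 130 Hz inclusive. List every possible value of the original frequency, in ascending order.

Frequencies that alias to 6 Hz are k·fs ± 6 Hz for integer k ≥ 0.
k=0: 6 Hz.
k=1: 36 Hz, 48 Hz.
k=2: 78 Hz, 90 Hz.
k=3: 120 Hz, 132 Hz.
k=4: 162 Hz, 174 Hz.
Within [38 Hz, 130 Hz]: 48 Hz, 78 Hz, 90 Hz, 120 Hz.

48 Hz, 78 Hz, 90 Hz, 120 Hz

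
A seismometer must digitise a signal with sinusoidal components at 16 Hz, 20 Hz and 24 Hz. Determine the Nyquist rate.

Highest-frequency component: 24 Hz.
Nyquist rate = 2 × 24 Hz = 48 Hz.

48 Hz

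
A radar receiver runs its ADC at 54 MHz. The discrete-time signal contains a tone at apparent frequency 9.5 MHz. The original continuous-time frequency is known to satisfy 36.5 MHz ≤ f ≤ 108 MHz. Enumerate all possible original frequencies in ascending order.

Frequencies that alias to 9.5 MHz are k·fs ± 9.5 MHz for integer k ≥ 0.
k=0: 9.5 MHz.
k=1: 44.5 MHz, 63.5 MHz.
k=2: 98.5 MHz, 117.5 MHz.
k=3: 152.5 MHz, 171.5 MHz.
Within [36.5 MHz, 108 MHz]: 44.5 MHz, 63.5 MHz, 98.5 MHz.

44.5 MHz, 63.5 MHz, 98.5 MHz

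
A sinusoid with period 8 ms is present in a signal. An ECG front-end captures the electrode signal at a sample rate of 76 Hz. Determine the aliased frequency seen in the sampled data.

T = 8 ms → f = 1/T = 125 Hz.
125 Hz mod fs = 49 Hz.
49 Hz > fs/2 = 38 Hz, folds to fs − 49 Hz = 27 Hz.

27 Hz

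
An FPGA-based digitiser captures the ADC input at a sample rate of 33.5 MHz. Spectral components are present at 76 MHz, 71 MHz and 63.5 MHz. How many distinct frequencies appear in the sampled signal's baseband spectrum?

3

fs/2 = 16.75 MHz.
76 MHz mod fs = 9 MHz.
9 MHz ≤ fs/2 = 16.75 MHz, appears at 9 MHz.
71 MHz mod fs = 4 MHz.
4 MHz ≤ fs/2 = 16.75 MHz, appears at 4 MHz.
63.5 MHz mod fs = 30 MHz.
30 MHz > fs/2 = 16.75 MHz, folds to fs − 30 MHz = 3.5 MHz.
Distinct values: {3.5 MHz, 4 MHz, 9 MHz} → 3.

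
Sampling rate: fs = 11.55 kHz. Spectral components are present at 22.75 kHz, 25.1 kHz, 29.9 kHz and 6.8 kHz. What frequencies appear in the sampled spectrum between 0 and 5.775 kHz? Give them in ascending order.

0.35 kHz, 2 kHz, 4.75 kHz

fs/2 = 5.775 kHz.
22.75 kHz mod fs = 11.2 kHz.
11.2 kHz > fs/2 = 5.775 kHz, folds to fs − 11.2 kHz = 0.35 kHz.
25.1 kHz mod fs = 2 kHz.
2 kHz ≤ fs/2 = 5.775 kHz, appears at 2 kHz.
29.9 kHz mod fs = 6.8 kHz.
6.8 kHz > fs/2 = 5.775 kHz, folds to fs − 6.8 kHz = 4.75 kHz.
6.8 kHz > fs/2 = 5.775 kHz, folds to fs − 6.8 kHz = 4.75 kHz.
Distinct values: {0.35 kHz, 2 kHz, 4.75 kHz}.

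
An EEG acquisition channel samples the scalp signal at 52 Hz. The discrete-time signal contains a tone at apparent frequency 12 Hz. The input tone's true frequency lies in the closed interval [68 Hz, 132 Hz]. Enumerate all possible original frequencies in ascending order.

92 Hz, 116 Hz

Frequencies that alias to 12 Hz are k·fs ± 12 Hz for integer k ≥ 0.
k=0: 12 Hz.
k=1: 40 Hz, 64 Hz.
k=2: 92 Hz, 116 Hz.
k=3: 144 Hz, 168 Hz.
Within [68 Hz, 132 Hz]: 92 Hz, 116 Hz.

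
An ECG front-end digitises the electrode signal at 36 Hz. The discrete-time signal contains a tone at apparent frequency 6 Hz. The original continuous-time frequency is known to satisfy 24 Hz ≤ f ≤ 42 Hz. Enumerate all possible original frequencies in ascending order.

30 Hz, 42 Hz

Frequencies that alias to 6 Hz are k·fs ± 6 Hz for integer k ≥ 0.
k=0: 6 Hz.
k=1: 30 Hz, 42 Hz.
k=2: 66 Hz, 78 Hz.
Within [24 Hz, 42 Hz]: 30 Hz, 42 Hz.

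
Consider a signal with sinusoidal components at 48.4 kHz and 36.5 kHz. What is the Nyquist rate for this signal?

96.8 kHz

Highest-frequency component: 48.4 kHz.
Nyquist rate = 2 × 48.4 kHz = 96.8 kHz.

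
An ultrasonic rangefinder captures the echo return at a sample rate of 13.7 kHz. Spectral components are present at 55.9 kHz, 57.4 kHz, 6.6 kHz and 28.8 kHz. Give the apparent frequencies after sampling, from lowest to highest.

1.1 kHz, 1.4 kHz, 2.6 kHz, 6.6 kHz

fs/2 = 6.85 kHz.
55.9 kHz mod fs = 1.1 kHz.
1.1 kHz ≤ fs/2 = 6.85 kHz, appears at 1.1 kHz.
57.4 kHz mod fs = 2.6 kHz.
2.6 kHz ≤ fs/2 = 6.85 kHz, appears at 2.6 kHz.
6.6 kHz ≤ fs/2 = 6.85 kHz, passes unchanged.
28.8 kHz mod fs = 1.4 kHz.
1.4 kHz ≤ fs/2 = 6.85 kHz, appears at 1.4 kHz.
Distinct values: {1.1 kHz, 1.4 kHz, 2.6 kHz, 6.6 kHz}.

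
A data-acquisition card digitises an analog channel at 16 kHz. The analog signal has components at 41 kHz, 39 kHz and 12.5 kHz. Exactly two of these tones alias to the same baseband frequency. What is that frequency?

fs/2 = 8 kHz.
41 kHz mod fs = 9 kHz.
9 kHz > fs/2 = 8 kHz, folds to fs − 9 kHz = 7 kHz.
39 kHz mod fs = 7 kHz.
7 kHz ≤ fs/2 = 8 kHz, appears at 7 kHz.
12.5 kHz > fs/2 = 8 kHz, folds to fs − 12.5 kHz = 3.5 kHz.
39 kHz and 41 kHz both map to 7 kHz.

7 kHz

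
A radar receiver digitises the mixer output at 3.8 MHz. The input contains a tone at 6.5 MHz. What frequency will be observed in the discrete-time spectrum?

1.1 MHz

6.5 MHz mod fs = 2.7 MHz.
2.7 MHz > fs/2 = 1.9 MHz, folds to fs − 2.7 MHz = 1.1 MHz.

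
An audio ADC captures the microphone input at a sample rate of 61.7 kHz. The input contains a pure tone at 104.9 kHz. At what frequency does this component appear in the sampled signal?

18.5 kHz

104.9 kHz mod fs = 43.2 kHz.
43.2 kHz > fs/2 = 30.85 kHz, folds to fs − 43.2 kHz = 18.5 kHz.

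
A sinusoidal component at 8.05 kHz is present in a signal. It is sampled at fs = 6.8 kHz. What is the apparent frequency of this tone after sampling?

1.25 kHz

8.05 kHz mod fs = 1.25 kHz.
1.25 kHz ≤ fs/2 = 3.4 kHz, appears at 1.25 kHz.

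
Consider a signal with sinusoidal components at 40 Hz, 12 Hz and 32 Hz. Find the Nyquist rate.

Highest-frequency component: 40 Hz.
Nyquist rate = 2 × 40 Hz = 80 Hz.

80 Hz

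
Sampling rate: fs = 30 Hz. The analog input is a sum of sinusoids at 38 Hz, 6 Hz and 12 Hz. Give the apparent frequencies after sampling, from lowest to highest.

fs/2 = 15 Hz.
38 Hz mod fs = 8 Hz.
8 Hz ≤ fs/2 = 15 Hz, appears at 8 Hz.
6 Hz ≤ fs/2 = 15 Hz, passes unchanged.
12 Hz ≤ fs/2 = 15 Hz, passes unchanged.
Distinct values: {6 Hz, 8 Hz, 12 Hz}.

6 Hz, 8 Hz, 12 Hz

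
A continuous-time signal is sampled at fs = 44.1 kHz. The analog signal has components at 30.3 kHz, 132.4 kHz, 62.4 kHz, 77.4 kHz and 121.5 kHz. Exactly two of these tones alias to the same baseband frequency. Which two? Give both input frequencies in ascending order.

fs/2 = 22.05 kHz.
30.3 kHz > fs/2 = 22.05 kHz, folds to fs − 30.3 kHz = 13.8 kHz.
132.4 kHz mod fs = 0.1 kHz.
0.1 kHz ≤ fs/2 = 22.05 kHz, appears at 0.1 kHz.
62.4 kHz mod fs = 18.3 kHz.
18.3 kHz ≤ fs/2 = 22.05 kHz, appears at 18.3 kHz.
77.4 kHz mod fs = 33.3 kHz.
33.3 kHz > fs/2 = 22.05 kHz, folds to fs − 33.3 kHz = 10.8 kHz.
121.5 kHz mod fs = 33.3 kHz.
33.3 kHz > fs/2 = 22.05 kHz, folds to fs − 33.3 kHz = 10.8 kHz.
77.4 kHz and 121.5 kHz both map to 10.8 kHz.

77.4 kHz, 121.5 kHz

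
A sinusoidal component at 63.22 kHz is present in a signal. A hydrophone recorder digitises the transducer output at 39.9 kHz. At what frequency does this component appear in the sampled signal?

63.22 kHz mod fs = 23.32 kHz.
23.32 kHz > fs/2 = 19.95 kHz, folds to fs − 23.32 kHz = 16.58 kHz.

16.58 kHz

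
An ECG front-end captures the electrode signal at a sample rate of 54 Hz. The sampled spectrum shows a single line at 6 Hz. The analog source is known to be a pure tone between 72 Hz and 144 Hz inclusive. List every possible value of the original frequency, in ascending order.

102 Hz, 114 Hz

Frequencies that alias to 6 Hz are k·fs ± 6 Hz for integer k ≥ 0.
k=0: 6 Hz.
k=1: 48 Hz, 60 Hz.
k=2: 102 Hz, 114 Hz.
k=3: 156 Hz, 168 Hz.
Within [72 Hz, 144 Hz]: 102 Hz, 114 Hz.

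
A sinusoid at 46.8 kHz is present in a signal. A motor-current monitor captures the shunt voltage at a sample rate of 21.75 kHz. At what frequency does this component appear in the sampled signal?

3.3 kHz

46.8 kHz mod fs = 3.3 kHz.
3.3 kHz ≤ fs/2 = 10.875 kHz, appears at 3.3 kHz.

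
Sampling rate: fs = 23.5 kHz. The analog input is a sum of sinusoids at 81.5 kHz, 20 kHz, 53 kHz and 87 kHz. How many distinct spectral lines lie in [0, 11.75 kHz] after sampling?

fs/2 = 11.75 kHz.
81.5 kHz mod fs = 11 kHz.
11 kHz ≤ fs/2 = 11.75 kHz, appears at 11 kHz.
20 kHz > fs/2 = 11.75 kHz, folds to fs − 20 kHz = 3.5 kHz.
53 kHz mod fs = 6 kHz.
6 kHz ≤ fs/2 = 11.75 kHz, appears at 6 kHz.
87 kHz mod fs = 16.5 kHz.
16.5 kHz > fs/2 = 11.75 kHz, folds to fs − 16.5 kHz = 7 kHz.
Distinct values: {3.5 kHz, 6 kHz, 7 kHz, 11 kHz} → 4.

4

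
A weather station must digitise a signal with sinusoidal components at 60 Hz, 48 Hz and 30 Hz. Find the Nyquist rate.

Highest-frequency component: 60 Hz.
Nyquist rate = 2 × 60 Hz = 120 Hz.

120 Hz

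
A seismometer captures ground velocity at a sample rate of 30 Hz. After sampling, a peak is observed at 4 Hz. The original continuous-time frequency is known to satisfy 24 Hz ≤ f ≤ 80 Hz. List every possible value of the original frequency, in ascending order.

Frequencies that alias to 4 Hz are k·fs ± 4 Hz for integer k ≥ 0.
k=0: 4 Hz.
k=1: 26 Hz, 34 Hz.
k=2: 56 Hz, 64 Hz.
k=3: 86 Hz, 94 Hz.
Within [24 Hz, 80 Hz]: 26 Hz, 34 Hz, 56 Hz, 64 Hz.

26 Hz, 34 Hz, 56 Hz, 64 Hz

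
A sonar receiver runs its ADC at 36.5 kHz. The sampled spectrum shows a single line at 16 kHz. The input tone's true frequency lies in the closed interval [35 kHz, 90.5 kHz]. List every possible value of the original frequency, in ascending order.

52.5 kHz, 57 kHz, 89 kHz

Frequencies that alias to 16 kHz are k·fs ± 16 kHz for integer k ≥ 0.
k=0: 16 kHz.
k=1: 20.5 kHz, 52.5 kHz.
k=2: 57 kHz, 89 kHz.
k=3: 93.5 kHz, 125.5 kHz.
Within [35 kHz, 90.5 kHz]: 52.5 kHz, 57 kHz, 89 kHz.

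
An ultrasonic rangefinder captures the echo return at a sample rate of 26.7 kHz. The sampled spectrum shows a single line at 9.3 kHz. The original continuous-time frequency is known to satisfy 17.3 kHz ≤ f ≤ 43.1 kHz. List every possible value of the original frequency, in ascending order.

Frequencies that alias to 9.3 kHz are k·fs ± 9.3 kHz for integer k ≥ 0.
k=0: 9.3 kHz.
k=1: 17.4 kHz, 36 kHz.
k=2: 44.1 kHz, 62.7 kHz.
Within [17.3 kHz, 43.1 kHz]: 17.4 kHz, 36 kHz.

17.4 kHz, 36 kHz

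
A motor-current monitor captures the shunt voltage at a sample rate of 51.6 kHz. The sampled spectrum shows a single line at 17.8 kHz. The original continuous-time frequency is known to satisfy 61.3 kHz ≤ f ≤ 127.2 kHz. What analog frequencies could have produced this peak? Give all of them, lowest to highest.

Frequencies that alias to 17.8 kHz are k·fs ± 17.8 kHz for integer k ≥ 0.
k=0: 17.8 kHz.
k=1: 33.8 kHz, 69.4 kHz.
k=2: 85.4 kHz, 121 kHz.
k=3: 137 kHz, 172.6 kHz.
Within [61.3 kHz, 127.2 kHz]: 69.4 kHz, 85.4 kHz, 121 kHz.

69.4 kHz, 85.4 kHz, 121 kHz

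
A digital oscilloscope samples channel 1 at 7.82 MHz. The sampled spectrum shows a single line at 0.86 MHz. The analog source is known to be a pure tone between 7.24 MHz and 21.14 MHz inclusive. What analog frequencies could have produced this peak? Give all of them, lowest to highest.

8.68 MHz, 14.78 MHz, 16.5 MHz

Frequencies that alias to 0.86 MHz are k·fs ± 0.86 MHz for integer k ≥ 0.
k=0: 0.86 MHz.
k=1: 6.96 MHz, 8.68 MHz.
k=2: 14.78 MHz, 16.5 MHz.
k=3: 22.6 MHz, 24.32 MHz.
Within [7.24 MHz, 21.14 MHz]: 8.68 MHz, 14.78 MHz, 16.5 MHz.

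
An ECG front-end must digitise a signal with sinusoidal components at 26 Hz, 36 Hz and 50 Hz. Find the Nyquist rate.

Highest-frequency component: 50 Hz.
Nyquist rate = 2 × 50 Hz = 100 Hz.

100 Hz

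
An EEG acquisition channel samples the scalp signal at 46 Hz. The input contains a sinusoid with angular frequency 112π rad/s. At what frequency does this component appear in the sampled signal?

10 Hz

ω = 112π rad/s → f = ω/(2π) = 56 Hz.
56 Hz mod fs = 10 Hz.
10 Hz ≤ fs/2 = 23 Hz, appears at 10 Hz.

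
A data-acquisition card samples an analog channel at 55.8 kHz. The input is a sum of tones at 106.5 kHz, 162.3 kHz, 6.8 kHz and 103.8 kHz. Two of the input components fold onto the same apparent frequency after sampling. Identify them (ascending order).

fs/2 = 27.9 kHz.
106.5 kHz mod fs = 50.7 kHz.
50.7 kHz > fs/2 = 27.9 kHz, folds to fs − 50.7 kHz = 5.1 kHz.
162.3 kHz mod fs = 50.7 kHz.
50.7 kHz > fs/2 = 27.9 kHz, folds to fs − 50.7 kHz = 5.1 kHz.
6.8 kHz ≤ fs/2 = 27.9 kHz, passes unchanged.
103.8 kHz mod fs = 48 kHz.
48 kHz > fs/2 = 27.9 kHz, folds to fs − 48 kHz = 7.8 kHz.
106.5 kHz and 162.3 kHz both map to 5.1 kHz.

106.5 kHz, 162.3 kHz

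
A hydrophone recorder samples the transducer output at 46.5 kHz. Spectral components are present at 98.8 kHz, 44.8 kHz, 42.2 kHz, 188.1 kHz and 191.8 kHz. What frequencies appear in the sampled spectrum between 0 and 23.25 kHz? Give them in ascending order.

fs/2 = 23.25 kHz.
98.8 kHz mod fs = 5.8 kHz.
5.8 kHz ≤ fs/2 = 23.25 kHz, appears at 5.8 kHz.
44.8 kHz > fs/2 = 23.25 kHz, folds to fs − 44.8 kHz = 1.7 kHz.
42.2 kHz > fs/2 = 23.25 kHz, folds to fs − 42.2 kHz = 4.3 kHz.
188.1 kHz mod fs = 2.1 kHz.
2.1 kHz ≤ fs/2 = 23.25 kHz, appears at 2.1 kHz.
191.8 kHz mod fs = 5.8 kHz.
5.8 kHz ≤ fs/2 = 23.25 kHz, appears at 5.8 kHz.
Distinct values: {1.7 kHz, 2.1 kHz, 4.3 kHz, 5.8 kHz}.

1.7 kHz, 2.1 kHz, 4.3 kHz, 5.8 kHz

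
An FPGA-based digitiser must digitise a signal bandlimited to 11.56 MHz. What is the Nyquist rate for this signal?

Nyquist rate = 2 × 11.56 MHz = 23.12 MHz.

23.12 MHz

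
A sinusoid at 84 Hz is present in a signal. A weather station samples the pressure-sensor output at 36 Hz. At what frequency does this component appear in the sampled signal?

12 Hz

84 Hz mod fs = 12 Hz.
12 Hz ≤ fs/2 = 18 Hz, appears at 12 Hz.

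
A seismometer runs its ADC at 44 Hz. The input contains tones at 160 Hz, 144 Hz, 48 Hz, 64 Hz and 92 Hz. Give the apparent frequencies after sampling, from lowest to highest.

4 Hz, 12 Hz, 16 Hz, 20 Hz

fs/2 = 22 Hz.
160 Hz mod fs = 28 Hz.
28 Hz > fs/2 = 22 Hz, folds to fs − 28 Hz = 16 Hz.
144 Hz mod fs = 12 Hz.
12 Hz ≤ fs/2 = 22 Hz, appears at 12 Hz.
48 Hz mod fs = 4 Hz.
4 Hz ≤ fs/2 = 22 Hz, appears at 4 Hz.
64 Hz mod fs = 20 Hz.
20 Hz ≤ fs/2 = 22 Hz, appears at 20 Hz.
92 Hz mod fs = 4 Hz.
4 Hz ≤ fs/2 = 22 Hz, appears at 4 Hz.
Distinct values: {4 Hz, 12 Hz, 16 Hz, 20 Hz}.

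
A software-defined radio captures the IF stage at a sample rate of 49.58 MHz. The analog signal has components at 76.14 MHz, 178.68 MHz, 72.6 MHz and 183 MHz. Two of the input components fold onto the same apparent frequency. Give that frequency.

fs/2 = 24.79 MHz.
76.14 MHz mod fs = 26.56 MHz.
26.56 MHz > fs/2 = 24.79 MHz, folds to fs − 26.56 MHz = 23.02 MHz.
178.68 MHz mod fs = 29.94 MHz.
29.94 MHz > fs/2 = 24.79 MHz, folds to fs − 29.94 MHz = 19.64 MHz.
72.6 MHz mod fs = 23.02 MHz.
23.02 MHz ≤ fs/2 = 24.79 MHz, appears at 23.02 MHz.
183 MHz mod fs = 34.26 MHz.
34.26 MHz > fs/2 = 24.79 MHz, folds to fs − 34.26 MHz = 15.32 MHz.
72.6 MHz and 76.14 MHz both map to 23.02 MHz.

23.02 MHz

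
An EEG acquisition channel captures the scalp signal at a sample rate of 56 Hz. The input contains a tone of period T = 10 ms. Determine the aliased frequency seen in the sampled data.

T = 10 ms → f = 1/T = 100 Hz.
100 Hz mod fs = 44 Hz.
44 Hz > fs/2 = 28 Hz, folds to fs − 44 Hz = 12 Hz.

12 Hz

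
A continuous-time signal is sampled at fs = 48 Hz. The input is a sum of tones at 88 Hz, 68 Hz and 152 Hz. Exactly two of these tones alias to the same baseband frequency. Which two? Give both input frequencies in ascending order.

fs/2 = 24 Hz.
88 Hz mod fs = 40 Hz.
40 Hz > fs/2 = 24 Hz, folds to fs − 40 Hz = 8 Hz.
68 Hz mod fs = 20 Hz.
20 Hz ≤ fs/2 = 24 Hz, appears at 20 Hz.
152 Hz mod fs = 8 Hz.
8 Hz ≤ fs/2 = 24 Hz, appears at 8 Hz.
88 Hz and 152 Hz both map to 8 Hz.

88 Hz, 152 Hz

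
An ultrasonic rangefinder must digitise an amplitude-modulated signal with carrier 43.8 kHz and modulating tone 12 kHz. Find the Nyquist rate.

AM sidebands sit at fc ± fm = 31.8 kHz and 55.8 kHz.
Highest-frequency component: 55.8 kHz.
Nyquist rate = 2 × 55.8 kHz = 111.6 kHz.

111.6 kHz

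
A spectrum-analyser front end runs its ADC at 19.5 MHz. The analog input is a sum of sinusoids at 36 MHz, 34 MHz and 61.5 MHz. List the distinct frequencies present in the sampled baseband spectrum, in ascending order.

3 MHz, 5 MHz

fs/2 = 9.75 MHz.
36 MHz mod fs = 16.5 MHz.
16.5 MHz > fs/2 = 9.75 MHz, folds to fs − 16.5 MHz = 3 MHz.
34 MHz mod fs = 14.5 MHz.
14.5 MHz > fs/2 = 9.75 MHz, folds to fs − 14.5 MHz = 5 MHz.
61.5 MHz mod fs = 3 MHz.
3 MHz ≤ fs/2 = 9.75 MHz, appears at 3 MHz.
Distinct values: {3 MHz, 5 MHz}.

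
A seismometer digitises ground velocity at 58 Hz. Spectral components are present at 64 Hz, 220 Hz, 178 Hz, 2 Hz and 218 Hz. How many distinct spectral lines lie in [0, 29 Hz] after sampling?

fs/2 = 29 Hz.
64 Hz mod fs = 6 Hz.
6 Hz ≤ fs/2 = 29 Hz, appears at 6 Hz.
220 Hz mod fs = 46 Hz.
46 Hz > fs/2 = 29 Hz, folds to fs − 46 Hz = 12 Hz.
178 Hz mod fs = 4 Hz.
4 Hz ≤ fs/2 = 29 Hz, appears at 4 Hz.
2 Hz ≤ fs/2 = 29 Hz, passes unchanged.
218 Hz mod fs = 44 Hz.
44 Hz > fs/2 = 29 Hz, folds to fs − 44 Hz = 14 Hz.
Distinct values: {2 Hz, 4 Hz, 6 Hz, 12 Hz, 14 Hz} → 5.

5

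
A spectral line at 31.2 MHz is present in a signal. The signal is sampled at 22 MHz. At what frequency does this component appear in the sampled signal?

31.2 MHz mod fs = 9.2 MHz.
9.2 MHz ≤ fs/2 = 11 MHz, appears at 9.2 MHz.

9.2 MHz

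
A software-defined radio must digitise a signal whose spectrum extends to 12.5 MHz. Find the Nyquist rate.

25 MHz

Nyquist rate = 2 × 12.5 MHz = 25 MHz.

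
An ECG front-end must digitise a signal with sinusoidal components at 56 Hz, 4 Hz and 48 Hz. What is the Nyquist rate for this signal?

Highest-frequency component: 56 Hz.
Nyquist rate = 2 × 56 Hz = 112 Hz.

112 Hz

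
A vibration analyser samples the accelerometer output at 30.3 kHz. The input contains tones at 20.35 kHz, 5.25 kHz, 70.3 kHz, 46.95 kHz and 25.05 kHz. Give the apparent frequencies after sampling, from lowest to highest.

fs/2 = 15.15 kHz.
20.35 kHz > fs/2 = 15.15 kHz, folds to fs − 20.35 kHz = 9.95 kHz.
5.25 kHz ≤ fs/2 = 15.15 kHz, passes unchanged.
70.3 kHz mod fs = 9.7 kHz.
9.7 kHz ≤ fs/2 = 15.15 kHz, appears at 9.7 kHz.
46.95 kHz mod fs = 16.65 kHz.
16.65 kHz > fs/2 = 15.15 kHz, folds to fs − 16.65 kHz = 13.65 kHz.
25.05 kHz > fs/2 = 15.15 kHz, folds to fs − 25.05 kHz = 5.25 kHz.
Distinct values: {5.25 kHz, 9.7 kHz, 9.95 kHz, 13.65 kHz}.

5.25 kHz, 9.7 kHz, 9.95 kHz, 13.65 kHz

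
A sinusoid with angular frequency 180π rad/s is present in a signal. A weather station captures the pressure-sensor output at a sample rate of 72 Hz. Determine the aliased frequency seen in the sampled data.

ω = 180π rad/s → f = ω/(2π) = 90 Hz.
90 Hz mod fs = 18 Hz.
18 Hz ≤ fs/2 = 36 Hz, appears at 18 Hz.

18 Hz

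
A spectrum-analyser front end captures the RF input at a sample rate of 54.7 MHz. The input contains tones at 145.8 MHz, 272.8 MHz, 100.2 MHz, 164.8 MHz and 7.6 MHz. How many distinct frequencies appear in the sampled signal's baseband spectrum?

fs/2 = 27.35 MHz.
145.8 MHz mod fs = 36.4 MHz.
36.4 MHz > fs/2 = 27.35 MHz, folds to fs − 36.4 MHz = 18.3 MHz.
272.8 MHz mod fs = 54 MHz.
54 MHz > fs/2 = 27.35 MHz, folds to fs − 54 MHz = 0.7 MHz.
100.2 MHz mod fs = 45.5 MHz.
45.5 MHz > fs/2 = 27.35 MHz, folds to fs − 45.5 MHz = 9.2 MHz.
164.8 MHz mod fs = 0.7 MHz.
0.7 MHz ≤ fs/2 = 27.35 MHz, appears at 0.7 MHz.
7.6 MHz ≤ fs/2 = 27.35 MHz, passes unchanged.
Distinct values: {0.7 MHz, 7.6 MHz, 9.2 MHz, 18.3 MHz} → 4.

4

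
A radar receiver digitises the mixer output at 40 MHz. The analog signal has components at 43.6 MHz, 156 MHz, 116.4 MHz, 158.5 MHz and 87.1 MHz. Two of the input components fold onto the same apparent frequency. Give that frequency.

fs/2 = 20 MHz.
43.6 MHz mod fs = 3.6 MHz.
3.6 MHz ≤ fs/2 = 20 MHz, appears at 3.6 MHz.
156 MHz mod fs = 36 MHz.
36 MHz > fs/2 = 20 MHz, folds to fs − 36 MHz = 4 MHz.
116.4 MHz mod fs = 36.4 MHz.
36.4 MHz > fs/2 = 20 MHz, folds to fs − 36.4 MHz = 3.6 MHz.
158.5 MHz mod fs = 38.5 MHz.
38.5 MHz > fs/2 = 20 MHz, folds to fs − 38.5 MHz = 1.5 MHz.
87.1 MHz mod fs = 7.1 MHz.
7.1 MHz ≤ fs/2 = 20 MHz, appears at 7.1 MHz.
43.6 MHz and 116.4 MHz both map to 3.6 MHz.

3.6 MHz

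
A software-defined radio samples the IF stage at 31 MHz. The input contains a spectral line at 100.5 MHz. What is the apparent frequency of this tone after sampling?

7.5 MHz

100.5 MHz mod fs = 7.5 MHz.
7.5 MHz ≤ fs/2 = 15.5 MHz, appears at 7.5 MHz.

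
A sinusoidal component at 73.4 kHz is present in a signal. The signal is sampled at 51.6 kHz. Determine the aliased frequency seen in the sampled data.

21.8 kHz

73.4 kHz mod fs = 21.8 kHz.
21.8 kHz ≤ fs/2 = 25.8 kHz, appears at 21.8 kHz.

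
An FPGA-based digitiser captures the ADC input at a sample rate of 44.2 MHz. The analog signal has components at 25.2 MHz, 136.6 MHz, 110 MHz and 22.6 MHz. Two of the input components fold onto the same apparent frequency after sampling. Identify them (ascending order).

fs/2 = 22.1 MHz.
25.2 MHz > fs/2 = 22.1 MHz, folds to fs − 25.2 MHz = 19 MHz.
136.6 MHz mod fs = 4 MHz.
4 MHz ≤ fs/2 = 22.1 MHz, appears at 4 MHz.
110 MHz mod fs = 21.6 MHz.
21.6 MHz ≤ fs/2 = 22.1 MHz, appears at 21.6 MHz.
22.6 MHz > fs/2 = 22.1 MHz, folds to fs − 22.6 MHz = 21.6 MHz.
22.6 MHz and 110 MHz both map to 21.6 MHz.

22.6 MHz, 110 MHz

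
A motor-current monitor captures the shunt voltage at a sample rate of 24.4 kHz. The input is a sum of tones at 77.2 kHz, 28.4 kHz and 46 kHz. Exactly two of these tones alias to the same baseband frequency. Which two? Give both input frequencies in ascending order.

28.4 kHz, 77.2 kHz

fs/2 = 12.2 kHz.
77.2 kHz mod fs = 4 kHz.
4 kHz ≤ fs/2 = 12.2 kHz, appears at 4 kHz.
28.4 kHz mod fs = 4 kHz.
4 kHz ≤ fs/2 = 12.2 kHz, appears at 4 kHz.
46 kHz mod fs = 21.6 kHz.
21.6 kHz > fs/2 = 12.2 kHz, folds to fs − 21.6 kHz = 2.8 kHz.
28.4 kHz and 77.2 kHz both map to 4 kHz.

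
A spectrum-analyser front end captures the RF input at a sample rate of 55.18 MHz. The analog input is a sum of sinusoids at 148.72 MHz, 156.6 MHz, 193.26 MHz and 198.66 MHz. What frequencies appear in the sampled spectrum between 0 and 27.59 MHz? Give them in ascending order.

fs/2 = 27.59 MHz.
148.72 MHz mod fs = 38.36 MHz.
38.36 MHz > fs/2 = 27.59 MHz, folds to fs − 38.36 MHz = 16.82 MHz.
156.6 MHz mod fs = 46.24 MHz.
46.24 MHz > fs/2 = 27.59 MHz, folds to fs − 46.24 MHz = 8.94 MHz.
193.26 MHz mod fs = 27.72 MHz.
27.72 MHz > fs/2 = 27.59 MHz, folds to fs − 27.72 MHz = 27.46 MHz.
198.66 MHz mod fs = 33.12 MHz.
33.12 MHz > fs/2 = 27.59 MHz, folds to fs − 33.12 MHz = 22.06 MHz.
Distinct values: {8.94 MHz, 16.82 MHz, 22.06 MHz, 27.46 MHz}.

8.94 MHz, 16.82 MHz, 22.06 MHz, 27.46 MHz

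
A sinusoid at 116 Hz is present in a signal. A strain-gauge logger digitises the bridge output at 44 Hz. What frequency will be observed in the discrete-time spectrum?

16 Hz

116 Hz mod fs = 28 Hz.
28 Hz > fs/2 = 22 Hz, folds to fs − 28 Hz = 16 Hz.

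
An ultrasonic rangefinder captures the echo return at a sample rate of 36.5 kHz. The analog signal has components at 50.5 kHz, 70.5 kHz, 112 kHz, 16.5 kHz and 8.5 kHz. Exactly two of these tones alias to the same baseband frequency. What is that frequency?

2.5 kHz

fs/2 = 18.25 kHz.
50.5 kHz mod fs = 14 kHz.
14 kHz ≤ fs/2 = 18.25 kHz, appears at 14 kHz.
70.5 kHz mod fs = 34 kHz.
34 kHz > fs/2 = 18.25 kHz, folds to fs − 34 kHz = 2.5 kHz.
112 kHz mod fs = 2.5 kHz.
2.5 kHz ≤ fs/2 = 18.25 kHz, appears at 2.5 kHz.
16.5 kHz ≤ fs/2 = 18.25 kHz, passes unchanged.
8.5 kHz ≤ fs/2 = 18.25 kHz, passes unchanged.
70.5 kHz and 112 kHz both map to 2.5 kHz.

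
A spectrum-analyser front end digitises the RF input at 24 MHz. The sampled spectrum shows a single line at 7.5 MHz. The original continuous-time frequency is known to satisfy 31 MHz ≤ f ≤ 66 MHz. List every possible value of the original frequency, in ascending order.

31.5 MHz, 40.5 MHz, 55.5 MHz, 64.5 MHz

Frequencies that alias to 7.5 MHz are k·fs ± 7.5 MHz for integer k ≥ 0.
k=0: 7.5 MHz.
k=1: 16.5 MHz, 31.5 MHz.
k=2: 40.5 MHz, 55.5 MHz.
k=3: 64.5 MHz, 79.5 MHz.
k=4: 88.5 MHz, 103.5 MHz.
Within [31 MHz, 66 MHz]: 31.5 MHz, 40.5 MHz, 55.5 MHz, 64.5 MHz.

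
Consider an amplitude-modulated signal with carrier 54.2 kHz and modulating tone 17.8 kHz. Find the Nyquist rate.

144 kHz

AM sidebands sit at fc ± fm = 36.4 kHz and 72 kHz.
Highest-frequency component: 72 kHz.
Nyquist rate = 2 × 72 kHz = 144 kHz.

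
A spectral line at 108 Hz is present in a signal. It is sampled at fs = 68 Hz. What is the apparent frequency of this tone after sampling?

28 Hz

108 Hz mod fs = 40 Hz.
40 Hz > fs/2 = 34 Hz, folds to fs − 40 Hz = 28 Hz.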